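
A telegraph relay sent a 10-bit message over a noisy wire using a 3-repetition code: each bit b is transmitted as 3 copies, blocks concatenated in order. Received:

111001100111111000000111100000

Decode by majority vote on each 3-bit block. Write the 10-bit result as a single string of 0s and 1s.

1001100100

Block 1 (111): 3 ones → 1
Block 2 (001): 1 one → 0
Block 3 (100): 1 one → 0
Block 4 (111): 3 ones → 1
Block 5 (111): 3 ones → 1
Block 6 (000): 0 ones → 0
Block 7 (000): 0 ones → 0
Block 8 (111): 3 ones → 1
Block 9 (100): 1 one → 0
Block 10 (000): 0 ones → 0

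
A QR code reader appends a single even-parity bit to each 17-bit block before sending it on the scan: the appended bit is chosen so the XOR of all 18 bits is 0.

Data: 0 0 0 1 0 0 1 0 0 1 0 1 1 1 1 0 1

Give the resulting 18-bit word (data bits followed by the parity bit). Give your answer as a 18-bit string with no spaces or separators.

XOR of the 17 data bits: 0⊕0⊕0⊕1⊕0⊕0⊕1⊕0⊕0⊕1⊕0⊕1⊕1⊕1⊕1⊕0⊕1 = 0
Parity bit = 0 (so all 18 bits XOR to 0).

000100100101111010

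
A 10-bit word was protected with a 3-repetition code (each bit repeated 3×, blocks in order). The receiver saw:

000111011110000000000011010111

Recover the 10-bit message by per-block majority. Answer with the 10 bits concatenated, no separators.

0111000101

Block 1 (000): 0 ones → 0
Block 2 (111): 3 ones → 1
Block 3 (011): 2 ones → 1
Block 4 (110): 2 ones → 1
Block 5 (000): 0 ones → 0
Block 6 (000): 0 ones → 0
Block 7 (000): 0 ones → 0
Block 8 (011): 2 ones → 1
Block 9 (010): 1 one → 0
Block 10 (111): 3 ones → 1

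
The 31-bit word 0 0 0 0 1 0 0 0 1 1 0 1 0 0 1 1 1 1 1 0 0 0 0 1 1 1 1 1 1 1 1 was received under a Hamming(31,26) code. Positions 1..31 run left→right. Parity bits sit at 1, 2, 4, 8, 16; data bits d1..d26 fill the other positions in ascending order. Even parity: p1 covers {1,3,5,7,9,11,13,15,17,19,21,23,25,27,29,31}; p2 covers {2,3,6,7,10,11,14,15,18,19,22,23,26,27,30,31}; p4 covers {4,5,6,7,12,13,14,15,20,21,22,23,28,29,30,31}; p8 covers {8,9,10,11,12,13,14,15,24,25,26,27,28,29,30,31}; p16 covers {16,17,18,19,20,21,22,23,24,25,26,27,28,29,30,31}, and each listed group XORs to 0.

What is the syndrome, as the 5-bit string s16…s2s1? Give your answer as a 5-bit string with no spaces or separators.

s1 (pos 1,3,5,7,9,11,13,15,17,19,21,23,25,27,29,31): 0⊕0⊕1⊕0⊕1⊕0⊕0⊕1⊕1⊕1⊕0⊕0⊕1⊕1⊕1⊕1 = 1
s2 (pos 2,3,6,7,10,11,14,15,18,19,22,23,26,27,30,31): 0⊕0⊕0⊕0⊕1⊕0⊕0⊕1⊕1⊕1⊕0⊕0⊕1⊕1⊕1⊕1 = 0
s4 (pos 4,5,6,7,12,13,14,15,20,21,22,23,28,29,30,31): 0⊕1⊕0⊕0⊕1⊕0⊕0⊕1⊕0⊕0⊕0⊕0⊕1⊕1⊕1⊕1 = 1
s8 (pos 8,9,10,11,12,13,14,15,24,25,26,27,28,29,30,31): 0⊕1⊕1⊕0⊕1⊕0⊕0⊕1⊕1⊕1⊕1⊕1⊕1⊕1⊕1⊕1 = 0
s16 (pos 16,17,18,19,20,21,22,23,24,25,26,27,28,29,30,31): 1⊕1⊕1⊕1⊕0⊕0⊕0⊕0⊕1⊕1⊕1⊕1⊕1⊕1⊕1⊕1 = 0
Syndrome s16…s1 = 00101 → error at position 5.

00101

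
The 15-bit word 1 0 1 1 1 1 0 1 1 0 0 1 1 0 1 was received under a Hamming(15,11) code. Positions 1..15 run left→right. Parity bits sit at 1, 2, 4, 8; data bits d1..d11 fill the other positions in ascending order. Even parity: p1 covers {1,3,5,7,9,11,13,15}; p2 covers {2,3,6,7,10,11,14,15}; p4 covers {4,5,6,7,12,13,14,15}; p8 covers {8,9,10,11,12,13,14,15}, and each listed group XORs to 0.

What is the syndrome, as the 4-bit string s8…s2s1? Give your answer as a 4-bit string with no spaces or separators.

s1 (pos 1,3,5,7,9,11,13,15): 1⊕1⊕1⊕0⊕1⊕0⊕1⊕1 = 0
s2 (pos 2,3,6,7,10,11,14,15): 0⊕1⊕1⊕0⊕0⊕0⊕0⊕1 = 1
s4 (pos 4,5,6,7,12,13,14,15): 1⊕1⊕1⊕0⊕1⊕1⊕0⊕1 = 0
s8 (pos 8,9,10,11,12,13,14,15): 1⊕1⊕0⊕0⊕1⊕1⊕0⊕1 = 1
Syndrome s8…s1 = 1010 → error at position 10.

1010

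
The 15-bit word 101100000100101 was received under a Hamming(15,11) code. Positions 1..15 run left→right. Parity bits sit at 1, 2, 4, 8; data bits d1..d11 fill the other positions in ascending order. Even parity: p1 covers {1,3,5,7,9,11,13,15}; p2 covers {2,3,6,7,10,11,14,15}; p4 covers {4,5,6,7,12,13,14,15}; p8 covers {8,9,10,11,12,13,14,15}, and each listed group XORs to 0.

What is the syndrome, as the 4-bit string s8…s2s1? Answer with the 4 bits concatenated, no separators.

1110

s1 (pos 1,3,5,7,9,11,13,15): 1⊕1⊕0⊕0⊕0⊕0⊕1⊕1 = 0
s2 (pos 2,3,6,7,10,11,14,15): 0⊕1⊕0⊕0⊕1⊕0⊕0⊕1 = 1
s4 (pos 4,5,6,7,12,13,14,15): 1⊕0⊕0⊕0⊕0⊕1⊕0⊕1 = 1
s8 (pos 8,9,10,11,12,13,14,15): 0⊕0⊕1⊕0⊕0⊕1⊕0⊕1 = 1
Syndrome s8…s1 = 1110 → error at position 14.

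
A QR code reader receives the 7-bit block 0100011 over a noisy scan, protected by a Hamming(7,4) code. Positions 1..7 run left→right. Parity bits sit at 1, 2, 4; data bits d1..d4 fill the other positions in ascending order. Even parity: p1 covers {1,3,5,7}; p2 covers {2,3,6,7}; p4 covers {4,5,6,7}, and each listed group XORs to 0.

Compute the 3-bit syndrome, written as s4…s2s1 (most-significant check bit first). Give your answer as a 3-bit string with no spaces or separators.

s1 (pos 1,3,5,7): 0⊕0⊕0⊕1 = 1
s2 (pos 2,3,6,7): 1⊕0⊕1⊕1 = 1
s4 (pos 4,5,6,7): 0⊕0⊕1⊕1 = 0
Syndrome s4…s1 = 011 → error at position 3.

011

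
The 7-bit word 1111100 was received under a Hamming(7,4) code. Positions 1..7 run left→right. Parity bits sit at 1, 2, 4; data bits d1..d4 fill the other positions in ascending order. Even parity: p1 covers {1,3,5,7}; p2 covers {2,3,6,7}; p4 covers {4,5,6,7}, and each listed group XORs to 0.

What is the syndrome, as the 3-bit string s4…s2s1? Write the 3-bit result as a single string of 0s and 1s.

001

s1 (pos 1,3,5,7): 1⊕1⊕1⊕0 = 1
s2 (pos 2,3,6,7): 1⊕1⊕0⊕0 = 0
s4 (pos 4,5,6,7): 1⊕1⊕0⊕0 = 0
Syndrome s4…s1 = 001 → error at position 1.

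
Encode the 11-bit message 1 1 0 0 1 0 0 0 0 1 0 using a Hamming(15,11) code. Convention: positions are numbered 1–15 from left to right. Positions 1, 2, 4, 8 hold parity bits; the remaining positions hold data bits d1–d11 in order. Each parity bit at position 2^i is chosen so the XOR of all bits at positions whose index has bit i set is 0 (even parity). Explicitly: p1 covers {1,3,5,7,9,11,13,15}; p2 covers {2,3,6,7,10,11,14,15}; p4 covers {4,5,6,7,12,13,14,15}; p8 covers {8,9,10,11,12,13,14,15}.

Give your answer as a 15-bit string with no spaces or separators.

101010001000010

Place data at non-parity positions: p1 p2 1 p4 1 0 0 p8 1 0 0 0 0 1 0
p1 (pos 1,3,5,7,9,11,13,15): XOR of data positions = 1⊕1⊕0⊕1⊕0⊕0⊕0 = 1
p2 (pos 2,3,6,7,10,11,14,15): XOR of data positions = 1⊕0⊕0⊕0⊕0⊕1⊕0 = 0
p4 (pos 4,5,6,7,12,13,14,15): XOR of data positions = 1⊕0⊕0⊕0⊕0⊕1⊕0 = 0
p8 (pos 8,9,10,11,12,13,14,15): XOR of data positions = 1⊕0⊕0⊕0⊕0⊕1⊕0 = 0
Codeword: 101010001000010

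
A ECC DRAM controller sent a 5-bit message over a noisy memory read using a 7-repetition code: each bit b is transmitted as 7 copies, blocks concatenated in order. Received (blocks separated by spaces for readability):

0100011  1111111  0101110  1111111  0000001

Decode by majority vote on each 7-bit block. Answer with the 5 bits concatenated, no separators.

01110

Block 1 (0100011): 3 ones → 0
Block 2 (1111111): 7 ones → 1
Block 3 (0101110): 4 ones → 1
Block 4 (1111111): 7 ones → 1
Block 5 (0000001): 1 one → 0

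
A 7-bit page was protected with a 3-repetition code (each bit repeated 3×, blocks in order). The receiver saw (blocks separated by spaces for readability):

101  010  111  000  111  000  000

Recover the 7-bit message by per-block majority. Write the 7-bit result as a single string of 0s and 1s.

1010100

Block 1 (101): 2 ones → 1
Block 2 (010): 1 one → 0
Block 3 (111): 3 ones → 1
Block 4 (000): 0 ones → 0
Block 5 (111): 3 ones → 1
Block 6 (000): 0 ones → 0
Block 7 (000): 0 ones → 0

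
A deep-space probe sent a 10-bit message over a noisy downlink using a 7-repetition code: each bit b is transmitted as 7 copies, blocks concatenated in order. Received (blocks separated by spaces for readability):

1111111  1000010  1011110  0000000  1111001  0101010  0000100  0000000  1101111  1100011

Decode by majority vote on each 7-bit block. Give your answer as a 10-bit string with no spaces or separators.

1010100011

Block 1 (1111111): 7 ones → 1
Block 2 (1000010): 2 ones → 0
Block 3 (1011110): 5 ones → 1
Block 4 (0000000): 0 ones → 0
Block 5 (1111001): 5 ones → 1
Block 6 (0101010): 3 ones → 0
Block 7 (0000100): 1 one → 0
Block 8 (0000000): 0 ones → 0
Block 9 (1101111): 6 ones → 1
Block 10 (1100011): 4 ones → 1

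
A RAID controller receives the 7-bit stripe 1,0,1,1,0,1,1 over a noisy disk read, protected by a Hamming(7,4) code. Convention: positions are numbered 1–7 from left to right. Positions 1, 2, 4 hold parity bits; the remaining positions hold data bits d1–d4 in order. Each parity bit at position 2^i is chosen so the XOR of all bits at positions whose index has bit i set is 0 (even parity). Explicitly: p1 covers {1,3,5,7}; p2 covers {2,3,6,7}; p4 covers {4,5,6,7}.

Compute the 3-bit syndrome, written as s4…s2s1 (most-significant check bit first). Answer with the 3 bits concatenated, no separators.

111

s1 (pos 1,3,5,7): 1⊕1⊕0⊕1 = 1
s2 (pos 2,3,6,7): 0⊕1⊕1⊕1 = 1
s4 (pos 4,5,6,7): 1⊕0⊕1⊕1 = 1
Syndrome s4…s1 = 111 → error at position 7.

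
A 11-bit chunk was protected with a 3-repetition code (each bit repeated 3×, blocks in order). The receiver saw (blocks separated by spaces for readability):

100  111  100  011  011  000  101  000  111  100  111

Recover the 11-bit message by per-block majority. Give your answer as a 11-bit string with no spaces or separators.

Block 1 (100): 1 one → 0
Block 2 (111): 3 ones → 1
Block 3 (100): 1 one → 0
Block 4 (011): 2 ones → 1
Block 5 (011): 2 ones → 1
Block 6 (000): 0 ones → 0
Block 7 (101): 2 ones → 1
Block 8 (000): 0 ones → 0
Block 9 (111): 3 ones → 1
Block 10 (100): 1 one → 0
Block 11 (111): 3 ones → 1

01011010101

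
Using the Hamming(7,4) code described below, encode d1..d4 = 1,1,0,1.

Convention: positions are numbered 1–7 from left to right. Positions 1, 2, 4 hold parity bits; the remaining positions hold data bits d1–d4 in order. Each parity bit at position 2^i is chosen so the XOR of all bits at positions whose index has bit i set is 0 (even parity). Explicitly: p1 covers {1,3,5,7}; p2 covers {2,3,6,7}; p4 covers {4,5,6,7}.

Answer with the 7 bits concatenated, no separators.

Place data at non-parity positions: p1 p2 1 p4 1 0 1
p1 (pos 1,3,5,7): XOR of data positions = 1⊕1⊕1 = 1
p2 (pos 2,3,6,7): XOR of data positions = 1⊕0⊕1 = 0
p4 (pos 4,5,6,7): XOR of data positions = 1⊕0⊕1 = 0
Codeword: 1010101

1010101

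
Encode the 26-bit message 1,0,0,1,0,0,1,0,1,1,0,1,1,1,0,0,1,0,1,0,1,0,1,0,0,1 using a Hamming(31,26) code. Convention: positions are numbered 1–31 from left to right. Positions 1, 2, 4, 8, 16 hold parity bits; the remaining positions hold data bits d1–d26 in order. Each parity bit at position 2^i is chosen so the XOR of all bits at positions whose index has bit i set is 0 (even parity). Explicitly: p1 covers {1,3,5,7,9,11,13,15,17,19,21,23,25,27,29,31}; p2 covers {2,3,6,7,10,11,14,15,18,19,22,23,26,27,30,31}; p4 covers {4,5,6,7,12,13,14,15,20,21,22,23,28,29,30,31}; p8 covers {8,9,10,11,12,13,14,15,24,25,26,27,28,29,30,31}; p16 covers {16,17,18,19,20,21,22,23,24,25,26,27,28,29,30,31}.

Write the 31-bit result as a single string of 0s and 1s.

Place data at non-parity positions: p1 p2 1 p4 0 0 1 p8 0 0 1 0 1 1 0 p16 1 1 1 0 0 1 0 1 0 1 0 1 0 0 1
p1 (pos 1,3,5,7,9,11,13,15,17,19,21,23,25,27,29,31): XOR of data positions = 1⊕0⊕1⊕0⊕1⊕1⊕0⊕1⊕1⊕0⊕0⊕0⊕0⊕0⊕1 = 1
p2 (pos 2,3,6,7,10,11,14,15,18,19,22,23,26,27,30,31): XOR of data positions = 1⊕0⊕1⊕0⊕1⊕1⊕0⊕1⊕1⊕1⊕0⊕1⊕0⊕0⊕1 = 1
p4 (pos 4,5,6,7,12,13,14,15,20,21,22,23,28,29,30,31): XOR of data positions = 0⊕0⊕1⊕0⊕1⊕1⊕0⊕0⊕0⊕1⊕0⊕1⊕0⊕0⊕1 = 0
p8 (pos 8,9,10,11,12,13,14,15,24,25,26,27,28,29,30,31): XOR of data positions = 0⊕0⊕1⊕0⊕1⊕1⊕0⊕1⊕0⊕1⊕0⊕1⊕0⊕0⊕1 = 1
p16 (pos 16,17,18,19,20,21,22,23,24,25,26,27,28,29,30,31): XOR of data positions = 1⊕1⊕1⊕0⊕0⊕1⊕0⊕1⊕0⊕1⊕0⊕1⊕0⊕0⊕1 = 0
Codeword: 1110001100101100111001010101001

1110001100101100111001010101001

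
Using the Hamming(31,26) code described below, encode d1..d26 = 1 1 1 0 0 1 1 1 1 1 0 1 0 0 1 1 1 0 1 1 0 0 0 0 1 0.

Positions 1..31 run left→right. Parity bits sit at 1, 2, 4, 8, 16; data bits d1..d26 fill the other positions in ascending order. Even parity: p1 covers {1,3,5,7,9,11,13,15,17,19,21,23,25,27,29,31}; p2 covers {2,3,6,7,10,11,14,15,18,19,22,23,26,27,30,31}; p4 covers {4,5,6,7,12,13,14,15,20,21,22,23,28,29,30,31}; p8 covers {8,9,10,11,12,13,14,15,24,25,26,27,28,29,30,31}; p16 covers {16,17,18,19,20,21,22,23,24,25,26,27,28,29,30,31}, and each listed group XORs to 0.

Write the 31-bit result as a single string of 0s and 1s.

Place data at non-parity positions: p1 p2 1 p4 1 1 0 p8 0 1 1 1 1 1 0 p16 1 0 0 1 1 1 0 1 1 0 0 0 0 1 0
p1 (pos 1,3,5,7,9,11,13,15,17,19,21,23,25,27,29,31): XOR of data positions = 1⊕1⊕0⊕0⊕1⊕1⊕0⊕1⊕0⊕1⊕0⊕1⊕0⊕0⊕0 = 1
p2 (pos 2,3,6,7,10,11,14,15,18,19,22,23,26,27,30,31): XOR of data positions = 1⊕1⊕0⊕1⊕1⊕1⊕0⊕0⊕0⊕1⊕0⊕0⊕0⊕1⊕0 = 1
p4 (pos 4,5,6,7,12,13,14,15,20,21,22,23,28,29,30,31): XOR of data positions = 1⊕1⊕0⊕1⊕1⊕1⊕0⊕1⊕1⊕1⊕0⊕0⊕0⊕1⊕0 = 1
p8 (pos 8,9,10,11,12,13,14,15,24,25,26,27,28,29,30,31): XOR of data positions = 0⊕1⊕1⊕1⊕1⊕1⊕0⊕1⊕1⊕0⊕0⊕0⊕0⊕1⊕0 = 0
p16 (pos 16,17,18,19,20,21,22,23,24,25,26,27,28,29,30,31): XOR of data positions = 1⊕0⊕0⊕1⊕1⊕1⊕0⊕1⊕1⊕0⊕0⊕0⊕0⊕1⊕0 = 1
Codeword: 1111110001111101100111011000010

1111110001111101100111011000010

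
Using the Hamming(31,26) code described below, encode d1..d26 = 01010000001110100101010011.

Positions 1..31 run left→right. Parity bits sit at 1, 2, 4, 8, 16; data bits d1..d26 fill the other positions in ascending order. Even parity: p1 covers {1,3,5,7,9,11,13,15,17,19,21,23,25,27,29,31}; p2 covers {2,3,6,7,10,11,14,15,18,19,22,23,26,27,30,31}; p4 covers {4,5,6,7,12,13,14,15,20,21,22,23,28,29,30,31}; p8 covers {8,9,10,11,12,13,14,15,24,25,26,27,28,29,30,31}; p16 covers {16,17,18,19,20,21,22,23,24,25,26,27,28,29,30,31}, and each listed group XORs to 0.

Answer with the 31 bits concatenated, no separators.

0101101100000010110100101010011

Place data at non-parity positions: p1 p2 0 p4 1 0 1 p8 0 0 0 0 0 0 1 p16 1 1 0 1 0 0 1 0 1 0 1 0 0 1 1
p1 (pos 1,3,5,7,9,11,13,15,17,19,21,23,25,27,29,31): XOR of data positions = 0⊕1⊕1⊕0⊕0⊕0⊕1⊕1⊕0⊕0⊕1⊕1⊕1⊕0⊕1 = 0
p2 (pos 2,3,6,7,10,11,14,15,18,19,22,23,26,27,30,31): XOR of data positions = 0⊕0⊕1⊕0⊕0⊕0⊕1⊕1⊕0⊕0⊕1⊕0⊕1⊕1⊕1 = 1
p4 (pos 4,5,6,7,12,13,14,15,20,21,22,23,28,29,30,31): XOR of data positions = 1⊕0⊕1⊕0⊕0⊕0⊕1⊕1⊕0⊕0⊕1⊕0⊕0⊕1⊕1 = 1
p8 (pos 8,9,10,11,12,13,14,15,24,25,26,27,28,29,30,31): XOR of data positions = 0⊕0⊕0⊕0⊕0⊕0⊕1⊕0⊕1⊕0⊕1⊕0⊕0⊕1⊕1 = 1
p16 (pos 16,17,18,19,20,21,22,23,24,25,26,27,28,29,30,31): XOR of data positions = 1⊕1⊕0⊕1⊕0⊕0⊕1⊕0⊕1⊕0⊕1⊕0⊕0⊕1⊕1 = 0
Codeword: 0101101100000010110100101010011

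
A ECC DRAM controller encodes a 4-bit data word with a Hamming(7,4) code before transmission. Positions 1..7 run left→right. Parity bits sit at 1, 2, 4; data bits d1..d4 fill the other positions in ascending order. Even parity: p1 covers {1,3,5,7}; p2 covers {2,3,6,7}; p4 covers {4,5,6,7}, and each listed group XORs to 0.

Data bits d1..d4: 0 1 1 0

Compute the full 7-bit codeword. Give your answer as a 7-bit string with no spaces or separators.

Place data at non-parity positions: p1 p2 0 p4 1 1 0
p1 (pos 1,3,5,7): XOR of data positions = 0⊕1⊕0 = 1
p2 (pos 2,3,6,7): XOR of data positions = 0⊕1⊕0 = 1
p4 (pos 4,5,6,7): XOR of data positions = 1⊕1⊕0 = 0
Codeword: 1100110

1100110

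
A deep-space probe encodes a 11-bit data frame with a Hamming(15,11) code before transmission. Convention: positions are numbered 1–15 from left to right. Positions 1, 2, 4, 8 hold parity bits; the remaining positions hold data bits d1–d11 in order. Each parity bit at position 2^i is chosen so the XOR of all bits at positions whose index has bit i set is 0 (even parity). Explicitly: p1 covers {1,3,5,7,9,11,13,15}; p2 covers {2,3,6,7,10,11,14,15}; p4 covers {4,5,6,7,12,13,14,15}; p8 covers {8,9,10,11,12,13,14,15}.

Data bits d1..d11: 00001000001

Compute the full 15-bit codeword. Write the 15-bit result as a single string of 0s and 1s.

010100001000001

Place data at non-parity positions: p1 p2 0 p4 0 0 0 p8 1 0 0 0 0 0 1
p1 (pos 1,3,5,7,9,11,13,15): XOR of data positions = 0⊕0⊕0⊕1⊕0⊕0⊕1 = 0
p2 (pos 2,3,6,7,10,11,14,15): XOR of data positions = 0⊕0⊕0⊕0⊕0⊕0⊕1 = 1
p4 (pos 4,5,6,7,12,13,14,15): XOR of data positions = 0⊕0⊕0⊕0⊕0⊕0⊕1 = 1
p8 (pos 8,9,10,11,12,13,14,15): XOR of data positions = 1⊕0⊕0⊕0⊕0⊕0⊕1 = 0
Codeword: 010100001000001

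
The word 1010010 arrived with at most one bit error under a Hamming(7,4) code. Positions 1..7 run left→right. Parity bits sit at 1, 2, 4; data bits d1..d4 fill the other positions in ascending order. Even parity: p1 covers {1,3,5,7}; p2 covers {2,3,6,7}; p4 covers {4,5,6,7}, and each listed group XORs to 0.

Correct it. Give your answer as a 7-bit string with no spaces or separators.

1011010

s1 (pos 1,3,5,7): 1⊕1⊕0⊕0 = 0
s2 (pos 2,3,6,7): 0⊕1⊕1⊕0 = 0
s4 (pos 4,5,6,7): 0⊕0⊕1⊕0 = 1
Syndrome s4…s1 = 100 → error at position 4.
Flip position 4: 1010010 → 1011010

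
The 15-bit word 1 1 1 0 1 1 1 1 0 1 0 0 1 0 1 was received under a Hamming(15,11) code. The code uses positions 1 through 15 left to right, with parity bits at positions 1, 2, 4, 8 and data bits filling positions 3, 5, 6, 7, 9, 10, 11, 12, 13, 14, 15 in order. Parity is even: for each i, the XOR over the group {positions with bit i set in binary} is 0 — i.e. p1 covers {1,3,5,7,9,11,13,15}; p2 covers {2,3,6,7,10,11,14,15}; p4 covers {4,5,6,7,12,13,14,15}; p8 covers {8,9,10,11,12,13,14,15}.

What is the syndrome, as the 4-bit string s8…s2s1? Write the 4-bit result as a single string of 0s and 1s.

s1 (pos 1,3,5,7,9,11,13,15): 1⊕1⊕1⊕1⊕0⊕0⊕1⊕1 = 0
s2 (pos 2,3,6,7,10,11,14,15): 1⊕1⊕1⊕1⊕1⊕0⊕0⊕1 = 0
s4 (pos 4,5,6,7,12,13,14,15): 0⊕1⊕1⊕1⊕0⊕1⊕0⊕1 = 1
s8 (pos 8,9,10,11,12,13,14,15): 1⊕0⊕1⊕0⊕0⊕1⊕0⊕1 = 0
Syndrome s8…s1 = 0100 → error at position 4.

0100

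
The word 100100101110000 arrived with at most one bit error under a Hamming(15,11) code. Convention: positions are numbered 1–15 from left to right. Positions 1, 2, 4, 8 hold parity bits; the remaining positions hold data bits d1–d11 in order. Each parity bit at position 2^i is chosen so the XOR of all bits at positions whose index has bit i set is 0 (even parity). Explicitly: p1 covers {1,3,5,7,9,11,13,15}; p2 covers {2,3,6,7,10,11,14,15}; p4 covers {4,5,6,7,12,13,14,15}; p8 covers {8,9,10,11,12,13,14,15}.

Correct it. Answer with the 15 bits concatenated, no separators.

s1 (pos 1,3,5,7,9,11,13,15): 1⊕0⊕0⊕1⊕1⊕1⊕0⊕0 = 0
s2 (pos 2,3,6,7,10,11,14,15): 0⊕0⊕0⊕1⊕1⊕1⊕0⊕0 = 1
s4 (pos 4,5,6,7,12,13,14,15): 1⊕0⊕0⊕1⊕0⊕0⊕0⊕0 = 0
s8 (pos 8,9,10,11,12,13,14,15): 0⊕1⊕1⊕1⊕0⊕0⊕0⊕0 = 1
Syndrome s8…s1 = 1010 → error at position 10.
Flip position 10: 100100101110000 → 100100101010000

100100101010000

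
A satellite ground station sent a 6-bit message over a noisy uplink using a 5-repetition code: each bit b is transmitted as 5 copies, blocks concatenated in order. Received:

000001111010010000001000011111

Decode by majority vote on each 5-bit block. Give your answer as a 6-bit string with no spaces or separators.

010001

Block 1 (00000): 0 ones → 0
Block 2 (11110): 4 ones → 1
Block 3 (10010): 2 ones → 0
Block 4 (00000): 0 ones → 0
Block 5 (10000): 1 one → 0
Block 6 (11111): 5 ones → 1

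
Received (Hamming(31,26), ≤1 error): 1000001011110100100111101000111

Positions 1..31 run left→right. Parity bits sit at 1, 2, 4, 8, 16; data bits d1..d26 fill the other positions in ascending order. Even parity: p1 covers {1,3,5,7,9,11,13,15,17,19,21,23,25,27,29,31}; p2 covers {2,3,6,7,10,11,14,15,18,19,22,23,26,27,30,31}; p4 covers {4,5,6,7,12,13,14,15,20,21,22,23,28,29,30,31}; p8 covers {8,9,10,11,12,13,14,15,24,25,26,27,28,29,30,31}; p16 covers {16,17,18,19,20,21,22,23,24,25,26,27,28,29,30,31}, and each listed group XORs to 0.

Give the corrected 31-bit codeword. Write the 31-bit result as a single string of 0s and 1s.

1000001011110100100111111000111

s1 (pos 1,3,5,7,9,11,13,15,17,19,21,23,25,27,29,31): 1⊕0⊕0⊕1⊕1⊕1⊕0⊕0⊕1⊕0⊕1⊕1⊕1⊕0⊕1⊕1 = 0
s2 (pos 2,3,6,7,10,11,14,15,18,19,22,23,26,27,30,31): 0⊕0⊕0⊕1⊕1⊕1⊕1⊕0⊕0⊕0⊕1⊕1⊕0⊕0⊕1⊕1 = 0
s4 (pos 4,5,6,7,12,13,14,15,20,21,22,23,28,29,30,31): 0⊕0⊕0⊕1⊕1⊕0⊕1⊕0⊕1⊕1⊕1⊕1⊕0⊕1⊕1⊕1 = 0
s8 (pos 8,9,10,11,12,13,14,15,24,25,26,27,28,29,30,31): 0⊕1⊕1⊕1⊕1⊕0⊕1⊕0⊕0⊕1⊕0⊕0⊕0⊕1⊕1⊕1 = 1
s16 (pos 16,17,18,19,20,21,22,23,24,25,26,27,28,29,30,31): 0⊕1⊕0⊕0⊕1⊕1⊕1⊕1⊕0⊕1⊕0⊕0⊕0⊕1⊕1⊕1 = 1
Syndrome s16…s1 = 11000 → error at position 24.
Flip position 24: 1000001011110100100111101000111 → 1000001011110100100111111000111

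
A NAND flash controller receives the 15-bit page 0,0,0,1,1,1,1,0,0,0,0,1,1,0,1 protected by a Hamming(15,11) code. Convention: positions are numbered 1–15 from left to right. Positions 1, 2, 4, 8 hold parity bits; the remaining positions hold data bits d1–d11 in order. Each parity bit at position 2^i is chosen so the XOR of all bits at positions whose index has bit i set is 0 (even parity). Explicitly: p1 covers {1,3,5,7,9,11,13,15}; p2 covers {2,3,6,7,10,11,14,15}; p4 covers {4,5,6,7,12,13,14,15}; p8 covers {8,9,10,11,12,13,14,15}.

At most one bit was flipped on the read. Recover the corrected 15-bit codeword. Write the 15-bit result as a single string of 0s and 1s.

s1 (pos 1,3,5,7,9,11,13,15): 0⊕0⊕1⊕1⊕0⊕0⊕1⊕1 = 0
s2 (pos 2,3,6,7,10,11,14,15): 0⊕0⊕1⊕1⊕0⊕0⊕0⊕1 = 1
s4 (pos 4,5,6,7,12,13,14,15): 1⊕1⊕1⊕1⊕1⊕1⊕0⊕1 = 1
s8 (pos 8,9,10,11,12,13,14,15): 0⊕0⊕0⊕0⊕1⊕1⊕0⊕1 = 1
Syndrome s8…s1 = 1110 → error at position 14.
Flip position 14: 000111100001101 → 000111100001111

000111100001111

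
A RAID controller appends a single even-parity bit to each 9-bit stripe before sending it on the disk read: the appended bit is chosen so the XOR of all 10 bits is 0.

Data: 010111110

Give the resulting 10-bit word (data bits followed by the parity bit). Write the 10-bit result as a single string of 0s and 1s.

XOR of the 9 data bits: 0⊕1⊕0⊕1⊕1⊕1⊕1⊕1⊕0 = 0
Parity bit = 0 (so all 10 bits XOR to 0).

0101111100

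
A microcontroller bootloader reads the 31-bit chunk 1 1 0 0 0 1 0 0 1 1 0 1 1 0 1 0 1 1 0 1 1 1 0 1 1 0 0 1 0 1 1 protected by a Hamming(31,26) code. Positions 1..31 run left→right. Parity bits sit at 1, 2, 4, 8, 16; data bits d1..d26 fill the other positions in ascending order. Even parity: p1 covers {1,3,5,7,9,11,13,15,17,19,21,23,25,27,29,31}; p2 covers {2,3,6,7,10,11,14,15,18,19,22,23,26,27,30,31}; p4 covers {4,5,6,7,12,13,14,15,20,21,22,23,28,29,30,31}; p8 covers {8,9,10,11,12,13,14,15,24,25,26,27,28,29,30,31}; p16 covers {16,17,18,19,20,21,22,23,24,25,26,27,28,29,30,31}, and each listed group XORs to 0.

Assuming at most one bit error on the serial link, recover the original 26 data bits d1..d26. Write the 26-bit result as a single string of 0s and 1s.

s1 (pos 1,3,5,7,9,11,13,15,17,19,21,23,25,27,29,31): 1⊕0⊕0⊕0⊕1⊕0⊕1⊕1⊕1⊕0⊕1⊕0⊕1⊕0⊕0⊕1 = 0
s2 (pos 2,3,6,7,10,11,14,15,18,19,22,23,26,27,30,31): 1⊕0⊕1⊕0⊕1⊕0⊕0⊕1⊕1⊕0⊕1⊕0⊕0⊕0⊕1⊕1 = 0
s4 (pos 4,5,6,7,12,13,14,15,20,21,22,23,28,29,30,31): 0⊕0⊕1⊕0⊕1⊕1⊕0⊕1⊕1⊕1⊕1⊕0⊕1⊕0⊕1⊕1 = 0
s8 (pos 8,9,10,11,12,13,14,15,24,25,26,27,28,29,30,31): 0⊕1⊕1⊕0⊕1⊕1⊕0⊕1⊕1⊕1⊕0⊕0⊕1⊕0⊕1⊕1 = 0
s16 (pos 16,17,18,19,20,21,22,23,24,25,26,27,28,29,30,31): 0⊕1⊕1⊕0⊕1⊕1⊕1⊕0⊕1⊕1⊕0⊕0⊕1⊕0⊕1⊕1 = 0
Syndrome s16…s1 = 00000 → no error.
Read data bits from positions 3,5,6,7,9,10,11,12,13,14,15,17,18,19,20,21,22,23,24,25,26,27,28,29,30,31: 00101101101110111011001011

00101101101110111011001011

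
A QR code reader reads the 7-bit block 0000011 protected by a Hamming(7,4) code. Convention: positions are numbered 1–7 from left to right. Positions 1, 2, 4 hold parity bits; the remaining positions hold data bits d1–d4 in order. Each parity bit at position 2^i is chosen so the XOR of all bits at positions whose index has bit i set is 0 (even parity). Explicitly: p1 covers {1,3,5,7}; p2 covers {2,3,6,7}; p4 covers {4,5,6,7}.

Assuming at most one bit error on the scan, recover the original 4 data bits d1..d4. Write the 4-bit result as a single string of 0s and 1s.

s1 (pos 1,3,5,7): 0⊕0⊕0⊕1 = 1
s2 (pos 2,3,6,7): 0⊕0⊕1⊕1 = 0
s4 (pos 4,5,6,7): 0⊕0⊕1⊕1 = 0
Syndrome s4…s1 = 001 → error at position 1.
Flip position 1: 0000011 → 1000011
Read data bits from positions 3,5,6,7: 0011

0011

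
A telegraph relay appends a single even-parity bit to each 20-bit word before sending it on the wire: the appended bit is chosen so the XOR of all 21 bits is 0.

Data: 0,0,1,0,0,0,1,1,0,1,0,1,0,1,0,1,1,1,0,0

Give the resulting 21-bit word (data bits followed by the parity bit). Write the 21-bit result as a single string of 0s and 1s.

001000110101010111001

XOR of the 20 data bits: 0⊕0⊕1⊕0⊕0⊕0⊕1⊕1⊕0⊕1⊕0⊕1⊕0⊕1⊕0⊕1⊕1⊕1⊕0⊕0 = 1
Parity bit = 1 (so all 21 bits XOR to 0).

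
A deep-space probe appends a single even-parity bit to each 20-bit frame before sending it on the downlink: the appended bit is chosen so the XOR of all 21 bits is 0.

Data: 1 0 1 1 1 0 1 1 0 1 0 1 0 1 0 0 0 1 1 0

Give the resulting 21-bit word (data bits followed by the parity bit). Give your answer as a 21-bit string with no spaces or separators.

101110110101010001101

XOR of the 20 data bits: 1⊕0⊕1⊕1⊕1⊕0⊕1⊕1⊕0⊕1⊕0⊕1⊕0⊕1⊕0⊕0⊕0⊕1⊕1⊕0 = 1
Parity bit = 1 (so all 21 bits XOR to 0).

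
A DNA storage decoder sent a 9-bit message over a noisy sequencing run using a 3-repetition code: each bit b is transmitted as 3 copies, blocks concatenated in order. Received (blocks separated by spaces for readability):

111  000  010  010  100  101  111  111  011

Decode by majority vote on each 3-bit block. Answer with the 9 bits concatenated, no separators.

100001111

Block 1 (111): 3 ones → 1
Block 2 (000): 0 ones → 0
Block 3 (010): 1 one → 0
Block 4 (010): 1 one → 0
Block 5 (100): 1 one → 0
Block 6 (101): 2 ones → 1
Block 7 (111): 3 ones → 1
Block 8 (111): 3 ones → 1
Block 9 (011): 2 ones → 1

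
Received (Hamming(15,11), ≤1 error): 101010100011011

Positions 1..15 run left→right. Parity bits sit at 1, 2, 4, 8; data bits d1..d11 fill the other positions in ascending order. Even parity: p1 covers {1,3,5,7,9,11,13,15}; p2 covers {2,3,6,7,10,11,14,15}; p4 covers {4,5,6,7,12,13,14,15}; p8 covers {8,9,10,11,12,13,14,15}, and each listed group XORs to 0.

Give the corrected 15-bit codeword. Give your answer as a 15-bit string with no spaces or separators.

s1 (pos 1,3,5,7,9,11,13,15): 1⊕1⊕1⊕1⊕0⊕1⊕0⊕1 = 0
s2 (pos 2,3,6,7,10,11,14,15): 0⊕1⊕0⊕1⊕0⊕1⊕1⊕1 = 1
s4 (pos 4,5,6,7,12,13,14,15): 0⊕1⊕0⊕1⊕1⊕0⊕1⊕1 = 1
s8 (pos 8,9,10,11,12,13,14,15): 0⊕0⊕0⊕1⊕1⊕0⊕1⊕1 = 0
Syndrome s8…s1 = 0110 → error at position 6.
Flip position 6: 101010100011011 → 101011100011011

101011100011011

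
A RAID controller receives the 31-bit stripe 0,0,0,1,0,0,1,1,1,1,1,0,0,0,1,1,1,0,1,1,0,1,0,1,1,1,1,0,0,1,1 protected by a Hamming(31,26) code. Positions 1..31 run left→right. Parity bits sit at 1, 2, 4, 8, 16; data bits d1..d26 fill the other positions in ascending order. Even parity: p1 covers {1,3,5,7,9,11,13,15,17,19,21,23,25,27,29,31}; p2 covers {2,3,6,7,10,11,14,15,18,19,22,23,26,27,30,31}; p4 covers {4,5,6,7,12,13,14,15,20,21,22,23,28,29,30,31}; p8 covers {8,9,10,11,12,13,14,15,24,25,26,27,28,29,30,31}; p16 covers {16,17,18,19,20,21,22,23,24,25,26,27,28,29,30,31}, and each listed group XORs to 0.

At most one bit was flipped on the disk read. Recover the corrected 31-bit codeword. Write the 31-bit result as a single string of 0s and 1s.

s1 (pos 1,3,5,7,9,11,13,15,17,19,21,23,25,27,29,31): 0⊕0⊕0⊕1⊕1⊕1⊕0⊕1⊕1⊕1⊕0⊕0⊕1⊕1⊕0⊕1 = 1
s2 (pos 2,3,6,7,10,11,14,15,18,19,22,23,26,27,30,31): 0⊕0⊕0⊕1⊕1⊕1⊕0⊕1⊕0⊕1⊕1⊕0⊕1⊕1⊕1⊕1 = 0
s4 (pos 4,5,6,7,12,13,14,15,20,21,22,23,28,29,30,31): 1⊕0⊕0⊕1⊕0⊕0⊕0⊕1⊕1⊕0⊕1⊕0⊕0⊕0⊕1⊕1 = 1
s8 (pos 8,9,10,11,12,13,14,15,24,25,26,27,28,29,30,31): 1⊕1⊕1⊕1⊕0⊕0⊕0⊕1⊕1⊕1⊕1⊕1⊕0⊕0⊕1⊕1 = 1
s16 (pos 16,17,18,19,20,21,22,23,24,25,26,27,28,29,30,31): 1⊕1⊕0⊕1⊕1⊕0⊕1⊕0⊕1⊕1⊕1⊕1⊕0⊕0⊕1⊕1 = 1
Syndrome s16…s1 = 11101 → error at position 29.
Flip position 29: 0001001111100011101101011110011 → 0001001111100011101101011110111

0001001111100011101101011110111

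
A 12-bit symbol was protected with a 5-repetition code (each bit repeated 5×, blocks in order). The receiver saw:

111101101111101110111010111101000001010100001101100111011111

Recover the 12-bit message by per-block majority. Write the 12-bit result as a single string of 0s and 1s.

Block 1 (11110): 4 ones → 1
Block 2 (11011): 4 ones → 1
Block 3 (11101): 4 ones → 1
Block 4 (11011): 4 ones → 1
Block 5 (10101): 3 ones → 1
Block 6 (11101): 4 ones → 1
Block 7 (00000): 0 ones → 0
Block 8 (10101): 3 ones → 1
Block 9 (00001): 1 one → 0
Block 10 (10110): 3 ones → 1
Block 11 (01110): 3 ones → 1
Block 12 (11111): 5 ones → 1

111111010111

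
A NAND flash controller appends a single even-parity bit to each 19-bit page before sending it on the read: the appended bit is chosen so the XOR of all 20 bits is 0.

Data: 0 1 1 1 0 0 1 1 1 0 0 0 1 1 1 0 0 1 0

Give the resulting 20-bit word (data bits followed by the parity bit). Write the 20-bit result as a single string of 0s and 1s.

01110011100011100100

XOR of the 19 data bits: 0⊕1⊕1⊕1⊕0⊕0⊕1⊕1⊕1⊕0⊕0⊕0⊕1⊕1⊕1⊕0⊕0⊕1⊕0 = 0
Parity bit = 0 (so all 20 bits XOR to 0).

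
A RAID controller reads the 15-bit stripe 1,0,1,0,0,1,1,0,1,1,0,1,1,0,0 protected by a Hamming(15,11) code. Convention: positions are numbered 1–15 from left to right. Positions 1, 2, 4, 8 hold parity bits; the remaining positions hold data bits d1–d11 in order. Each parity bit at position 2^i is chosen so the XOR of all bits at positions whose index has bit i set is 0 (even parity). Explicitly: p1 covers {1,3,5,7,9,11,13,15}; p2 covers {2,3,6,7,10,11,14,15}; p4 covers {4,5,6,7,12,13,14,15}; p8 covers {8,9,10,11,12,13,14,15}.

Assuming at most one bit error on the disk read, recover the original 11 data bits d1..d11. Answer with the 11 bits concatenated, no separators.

10111101100

s1 (pos 1,3,5,7,9,11,13,15): 1⊕1⊕0⊕1⊕1⊕0⊕1⊕0 = 1
s2 (pos 2,3,6,7,10,11,14,15): 0⊕1⊕1⊕1⊕1⊕0⊕0⊕0 = 0
s4 (pos 4,5,6,7,12,13,14,15): 0⊕0⊕1⊕1⊕1⊕1⊕0⊕0 = 0
s8 (pos 8,9,10,11,12,13,14,15): 0⊕1⊕1⊕0⊕1⊕1⊕0⊕0 = 0
Syndrome s8…s1 = 0001 → error at position 1.
Flip position 1: 101001101101100 → 001001101101100
Read data bits from positions 3,5,6,7,9,10,11,12,13,14,15: 10111101100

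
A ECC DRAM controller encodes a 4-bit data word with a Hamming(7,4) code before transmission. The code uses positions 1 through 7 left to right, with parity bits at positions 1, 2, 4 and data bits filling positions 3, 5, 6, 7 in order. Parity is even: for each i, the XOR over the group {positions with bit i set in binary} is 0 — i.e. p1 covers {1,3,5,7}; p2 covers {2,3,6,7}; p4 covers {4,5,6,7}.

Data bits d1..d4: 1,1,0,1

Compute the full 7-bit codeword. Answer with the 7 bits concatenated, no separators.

1010101

Place data at non-parity positions: p1 p2 1 p4 1 0 1
p1 (pos 1,3,5,7): XOR of data positions = 1⊕1⊕1 = 1
p2 (pos 2,3,6,7): XOR of data positions = 1⊕0⊕1 = 0
p4 (pos 4,5,6,7): XOR of data positions = 1⊕0⊕1 = 0
Codeword: 1010101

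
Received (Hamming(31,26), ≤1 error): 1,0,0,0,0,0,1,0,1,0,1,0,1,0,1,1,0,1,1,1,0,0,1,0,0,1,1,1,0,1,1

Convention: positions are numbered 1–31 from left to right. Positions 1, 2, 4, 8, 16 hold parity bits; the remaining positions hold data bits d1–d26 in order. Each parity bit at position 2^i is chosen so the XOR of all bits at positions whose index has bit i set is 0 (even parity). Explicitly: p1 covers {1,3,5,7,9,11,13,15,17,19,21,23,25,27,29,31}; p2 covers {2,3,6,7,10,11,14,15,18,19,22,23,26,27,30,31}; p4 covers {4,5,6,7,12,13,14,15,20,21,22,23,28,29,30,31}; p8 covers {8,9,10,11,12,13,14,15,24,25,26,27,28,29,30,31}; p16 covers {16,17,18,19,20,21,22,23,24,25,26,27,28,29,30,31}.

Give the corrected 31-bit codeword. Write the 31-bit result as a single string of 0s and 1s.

s1 (pos 1,3,5,7,9,11,13,15,17,19,21,23,25,27,29,31): 1⊕0⊕0⊕1⊕1⊕1⊕1⊕1⊕0⊕1⊕0⊕1⊕0⊕1⊕0⊕1 = 0
s2 (pos 2,3,6,7,10,11,14,15,18,19,22,23,26,27,30,31): 0⊕0⊕0⊕1⊕0⊕1⊕0⊕1⊕1⊕1⊕0⊕1⊕1⊕1⊕1⊕1 = 0
s4 (pos 4,5,6,7,12,13,14,15,20,21,22,23,28,29,30,31): 0⊕0⊕0⊕1⊕0⊕1⊕0⊕1⊕1⊕0⊕0⊕1⊕1⊕0⊕1⊕1 = 0
s8 (pos 8,9,10,11,12,13,14,15,24,25,26,27,28,29,30,31): 0⊕1⊕0⊕1⊕0⊕1⊕0⊕1⊕0⊕0⊕1⊕1⊕1⊕0⊕1⊕1 = 1
s16 (pos 16,17,18,19,20,21,22,23,24,25,26,27,28,29,30,31): 1⊕0⊕1⊕1⊕1⊕0⊕0⊕1⊕0⊕0⊕1⊕1⊕1⊕0⊕1⊕1 = 0
Syndrome s16…s1 = 01000 → error at position 8.
Flip position 8: 1000001010101011011100100111011 → 1000001110101011011100100111011

1000001110101011011100100111011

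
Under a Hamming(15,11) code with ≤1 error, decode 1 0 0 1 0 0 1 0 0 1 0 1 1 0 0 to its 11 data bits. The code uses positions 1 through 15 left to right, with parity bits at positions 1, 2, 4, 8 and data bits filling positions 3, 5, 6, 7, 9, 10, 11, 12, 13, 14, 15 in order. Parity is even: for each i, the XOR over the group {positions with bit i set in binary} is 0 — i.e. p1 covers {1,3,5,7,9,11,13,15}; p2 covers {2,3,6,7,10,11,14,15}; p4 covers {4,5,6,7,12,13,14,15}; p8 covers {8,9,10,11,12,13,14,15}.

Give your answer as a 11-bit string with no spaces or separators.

s1 (pos 1,3,5,7,9,11,13,15): 1⊕0⊕0⊕1⊕0⊕0⊕1⊕0 = 1
s2 (pos 2,3,6,7,10,11,14,15): 0⊕0⊕0⊕1⊕1⊕0⊕0⊕0 = 0
s4 (pos 4,5,6,7,12,13,14,15): 1⊕0⊕0⊕1⊕1⊕1⊕0⊕0 = 0
s8 (pos 8,9,10,11,12,13,14,15): 0⊕0⊕1⊕0⊕1⊕1⊕0⊕0 = 1
Syndrome s8…s1 = 1001 → error at position 9.
Flip position 9: 100100100101100 → 100100101101100
Read data bits from positions 3,5,6,7,9,10,11,12,13,14,15: 00011101100

00011101100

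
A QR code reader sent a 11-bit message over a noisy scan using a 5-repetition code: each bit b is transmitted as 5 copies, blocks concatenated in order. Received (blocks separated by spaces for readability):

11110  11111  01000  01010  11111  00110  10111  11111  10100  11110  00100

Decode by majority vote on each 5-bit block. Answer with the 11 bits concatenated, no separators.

Block 1 (11110): 4 ones → 1
Block 2 (11111): 5 ones → 1
Block 3 (01000): 1 one → 0
Block 4 (01010): 2 ones → 0
Block 5 (11111): 5 ones → 1
Block 6 (00110): 2 ones → 0
Block 7 (10111): 4 ones → 1
Block 8 (11111): 5 ones → 1
Block 9 (10100): 2 ones → 0
Block 10 (11110): 4 ones → 1
Block 11 (00100): 1 one → 0

11001011010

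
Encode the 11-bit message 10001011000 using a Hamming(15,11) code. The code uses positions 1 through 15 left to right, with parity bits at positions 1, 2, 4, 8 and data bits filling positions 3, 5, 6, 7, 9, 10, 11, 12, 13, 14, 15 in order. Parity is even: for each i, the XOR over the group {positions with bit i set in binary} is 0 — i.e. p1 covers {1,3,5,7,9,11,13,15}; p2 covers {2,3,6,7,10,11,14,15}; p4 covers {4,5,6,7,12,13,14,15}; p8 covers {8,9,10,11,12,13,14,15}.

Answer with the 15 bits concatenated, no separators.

Place data at non-parity positions: p1 p2 1 p4 0 0 0 p8 1 0 1 1 0 0 0
p1 (pos 1,3,5,7,9,11,13,15): XOR of data positions = 1⊕0⊕0⊕1⊕1⊕0⊕0 = 1
p2 (pos 2,3,6,7,10,11,14,15): XOR of data positions = 1⊕0⊕0⊕0⊕1⊕0⊕0 = 0
p4 (pos 4,5,6,7,12,13,14,15): XOR of data positions = 0⊕0⊕0⊕1⊕0⊕0⊕0 = 1
p8 (pos 8,9,10,11,12,13,14,15): XOR of data positions = 1⊕0⊕1⊕1⊕0⊕0⊕0 = 1
Codeword: 101100011011000

101100011011000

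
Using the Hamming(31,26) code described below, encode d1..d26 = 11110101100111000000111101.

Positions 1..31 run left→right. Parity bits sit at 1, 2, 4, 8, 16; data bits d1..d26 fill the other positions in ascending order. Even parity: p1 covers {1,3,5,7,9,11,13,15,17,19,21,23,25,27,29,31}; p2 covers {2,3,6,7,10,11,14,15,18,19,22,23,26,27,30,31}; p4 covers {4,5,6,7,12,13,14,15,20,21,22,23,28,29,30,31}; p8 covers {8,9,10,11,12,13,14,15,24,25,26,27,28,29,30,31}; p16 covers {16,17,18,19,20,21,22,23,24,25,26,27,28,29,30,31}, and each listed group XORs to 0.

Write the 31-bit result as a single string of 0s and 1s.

1110111001011000111000000111101

Place data at non-parity positions: p1 p2 1 p4 1 1 1 p8 0 1 0 1 1 0 0 p16 1 1 1 0 0 0 0 0 0 1 1 1 1 0 1
p1 (pos 1,3,5,7,9,11,13,15,17,19,21,23,25,27,29,31): XOR of data positions = 1⊕1⊕1⊕0⊕0⊕1⊕0⊕1⊕1⊕0⊕0⊕0⊕1⊕1⊕1 = 1
p2 (pos 2,3,6,7,10,11,14,15,18,19,22,23,26,27,30,31): XOR of data positions = 1⊕1⊕1⊕1⊕0⊕0⊕0⊕1⊕1⊕0⊕0⊕1⊕1⊕0⊕1 = 1
p4 (pos 4,5,6,7,12,13,14,15,20,21,22,23,28,29,30,31): XOR of data positions = 1⊕1⊕1⊕1⊕1⊕0⊕0⊕0⊕0⊕0⊕0⊕1⊕1⊕0⊕1 = 0
p8 (pos 8,9,10,11,12,13,14,15,24,25,26,27,28,29,30,31): XOR of data positions = 0⊕1⊕0⊕1⊕1⊕0⊕0⊕0⊕0⊕1⊕1⊕1⊕1⊕0⊕1 = 0
p16 (pos 16,17,18,19,20,21,22,23,24,25,26,27,28,29,30,31): XOR of data positions = 1⊕1⊕1⊕0⊕0⊕0⊕0⊕0⊕0⊕1⊕1⊕1⊕1⊕0⊕1 = 0
Codeword: 1110111001011000111000000111101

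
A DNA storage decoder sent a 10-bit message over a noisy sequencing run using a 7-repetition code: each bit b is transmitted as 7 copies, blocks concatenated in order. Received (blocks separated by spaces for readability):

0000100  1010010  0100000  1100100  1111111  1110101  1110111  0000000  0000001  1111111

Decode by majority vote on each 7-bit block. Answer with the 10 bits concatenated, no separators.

0000111001

Block 1 (0000100): 1 one → 0
Block 2 (1010010): 3 ones → 0
Block 3 (0100000): 1 one → 0
Block 4 (1100100): 3 ones → 0
Block 5 (1111111): 7 ones → 1
Block 6 (1110101): 5 ones → 1
Block 7 (1110111): 6 ones → 1
Block 8 (0000000): 0 ones → 0
Block 9 (0000001): 1 one → 0
Block 10 (1111111): 7 ones → 1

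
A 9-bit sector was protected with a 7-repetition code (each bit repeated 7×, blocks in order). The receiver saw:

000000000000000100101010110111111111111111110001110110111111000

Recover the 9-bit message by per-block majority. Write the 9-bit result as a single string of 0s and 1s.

Block 1 (0000000): 0 ones → 0
Block 2 (0000000): 0 ones → 0
Block 3 (0100101): 3 ones → 0
Block 4 (0101101): 4 ones → 1
Block 5 (1111111): 7 ones → 1
Block 6 (1111111): 7 ones → 1
Block 7 (1100011): 4 ones → 1
Block 8 (1011011): 5 ones → 1
Block 9 (1111000): 4 ones → 1

000111111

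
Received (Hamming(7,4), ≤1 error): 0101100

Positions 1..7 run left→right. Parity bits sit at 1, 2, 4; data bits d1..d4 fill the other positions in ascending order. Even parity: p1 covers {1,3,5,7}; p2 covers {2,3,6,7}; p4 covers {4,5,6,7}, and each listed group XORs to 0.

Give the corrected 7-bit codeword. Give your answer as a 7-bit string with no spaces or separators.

0111100

s1 (pos 1,3,5,7): 0⊕0⊕1⊕0 = 1
s2 (pos 2,3,6,7): 1⊕0⊕0⊕0 = 1
s4 (pos 4,5,6,7): 1⊕1⊕0⊕0 = 0
Syndrome s4…s1 = 011 → error at position 3.
Flip position 3: 0101100 → 0111100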